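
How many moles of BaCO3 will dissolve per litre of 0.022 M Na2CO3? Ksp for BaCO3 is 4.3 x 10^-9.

BaCO3(s) ⇌ Ba^2+(aq) + CO3^2-(aq)
Ksp = [Ba^2+][CO3^2-]
If s mol/L dissolves here, [Ba^2+] = s, [CO3^2-] = 0.022 + s ≈ 0.022 (common-ion effect: CO3^2- is already 0.022 M).
Ksp ≈ s × 0.022
s = 2.0 × 10^-7 M
Check: s = 2.0 × 10^-7 ≪ 0.022, so the approximation is valid.

2.0 x 10^-7 M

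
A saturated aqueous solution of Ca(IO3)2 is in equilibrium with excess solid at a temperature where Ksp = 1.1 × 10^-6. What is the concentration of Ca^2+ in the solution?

[Ca^2+] = 6.5 × 10^-3 M

Ca(IO3)2(s) <=> Ca^2+(aq) + 2 IO3^-(aq)
Ksp = [Ca^2+][IO3^-]^2
If s mol/L of Ca(IO3)2 dissolves, [Ca^2+] = s and [IO3^-] = 2s.
So Ksp = s × (2s)^2 = 4s^3
s^3 = 1.1 × 10^-6 / 4, so s = 6.50 × 10^-3 M
[Ca^2+] = s = 6.5 × 10^-3 M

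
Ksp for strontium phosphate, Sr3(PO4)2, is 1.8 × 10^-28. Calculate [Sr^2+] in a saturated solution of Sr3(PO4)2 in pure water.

[Sr^2+] = 3.3e-6 M

Sr3(PO4)2(s) ⇌ 3 Sr^2+(aq) + 2 PO4^3-(aq)
Ksp = [Sr^2+]^3[PO4^3-]^2
For each mole of Sr3(PO4)2 that dissolves: [Sr^2+] = 3s, [PO4^3-] = 2s.
Substituting: Ksp = (3s)^3(2s)^2 = 108s^5
s^5 = 1.8 × 10^-28 / 108, so s = 1.11 x 10^-6 M
[Sr^2+] = 3s = 3.3 x 10^-6 M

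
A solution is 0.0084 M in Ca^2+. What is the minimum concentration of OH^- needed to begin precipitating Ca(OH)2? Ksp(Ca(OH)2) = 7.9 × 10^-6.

Ca(OH)2(s) ⇌ Ca^2+ + 2 OH^-
Ksp = [Ca^2+][OH^-]^2
Precipitation begins when Q = Ksp. With [Ca^2+] = 0.0084 M:
7.9 × 10^-6 = (0.0084) × [OH^-]^2
[OH^-] = (7.9 × 10^-6 / 8.4 x 10^-3)^(1/2) = 3.1 × 10^-2 M

3.1e-2 M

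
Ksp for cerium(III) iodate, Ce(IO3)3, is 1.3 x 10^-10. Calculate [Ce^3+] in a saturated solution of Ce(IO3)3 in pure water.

[Ce^3+] ≈ 1.5 × 10^-3 M

Ce(IO3)3(s) <=> Ce^3+ + 3 IO3^-
Ksp = [Ce^3+][IO3^-]^3
Let s = molar solubility. Then [Ce^3+] = s and [IO3^-] = 3s.
Ksp = s(3s)^3 = 27s^4
Solving, s = (1.3 x 10^-10/27)^(1/4) = 1.48 × 10^-3 M
[Ce^3+] = s = 1.5 x 10^-3 M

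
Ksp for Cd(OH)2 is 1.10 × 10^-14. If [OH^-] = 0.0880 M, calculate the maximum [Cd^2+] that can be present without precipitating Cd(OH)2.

[Cd^2+] = 1.42 × 10^-12 M

Cd(OH)2(s) ⇌ Cd^2+(aq) + 2 OH^-(aq)
Ksp = [Cd^2+][OH^-]^2
Precipitation begins when Q = Ksp. With [OH^-] = 0.0880 M:
1.10 × 10^-14 = (0.0880)^2 × [Cd^2+]
[Cd^2+] = (1.10 × 10^-14 / 7.744 x 10^-3) = 1.42 × 10^-12 M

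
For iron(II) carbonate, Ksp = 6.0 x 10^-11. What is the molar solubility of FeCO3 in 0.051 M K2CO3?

s ≈ 1.2 × 10^-9 M

FeCO3(s) ⇌ Fe^2+(aq) + CO3^2-(aq)
Ksp = [Fe^2+][CO3^2-]
Let s = moles of FeCO3 that dissolve per litre. [Fe^2+] = s, [CO3^2-] = 0.051 + s ≈ 0.051 (common-ion effect: CO3^2- is already 0.051 M).
Ksp ≈ s × 0.051
s = 1.2 × 10^-9 M
Check: s = 1.2 x 10^-9 ≪ 0.051, so the approximation is valid.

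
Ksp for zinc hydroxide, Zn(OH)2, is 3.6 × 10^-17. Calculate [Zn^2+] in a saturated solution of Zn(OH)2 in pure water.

[Zn^2+] ≈ 2.1e-6 M

Zn(OH)2(s) ⇌ Zn^2+(aq) + 2 OH^-(aq)
Ksp = [Zn^2+][OH^-]^2
With molar solubility s: [Zn^2+] = s, [OH^-] = 2s.
Ksp = s(2s)^2 = 4s^3
s = (3.6 × 10^-17 / 4)^(1/3) = 2.08 × 10^-6 M
[Zn^2+] = s = 2.1 x 10^-6 M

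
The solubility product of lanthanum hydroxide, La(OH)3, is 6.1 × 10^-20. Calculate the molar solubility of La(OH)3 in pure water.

La(OH)3(s) ⇌ La^3+(aq) + 3 OH^-(aq)
Ksp = [La^3+][OH^-]^3
With molar solubility s: [La^3+] = s, [OH^-] = 3s.
Ksp = s(3s)^3 = 27s^4
Solving, s = (6.1 × 10^-20/27)^(1/4) = 6.9 × 10^-6 M

s = 6.9 × 10^-6 M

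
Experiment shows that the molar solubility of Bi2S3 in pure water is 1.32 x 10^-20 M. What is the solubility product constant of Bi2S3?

Bi2S3(s) ⇌ 2 Bi^3+(aq) + 3 S^2-(aq)
Let s = molar solubility. Then [Bi^3+] = 2s and [S^2-] = 3s.
Ksp = [Bi^3+]^2[S^2-]^3
Substituting: Ksp = (2s)^2(3s)^3 = 108s^5
With s = 1.32 x 10^-20: Ksp = 4.33 x 10^-98

4.33 × 10^-98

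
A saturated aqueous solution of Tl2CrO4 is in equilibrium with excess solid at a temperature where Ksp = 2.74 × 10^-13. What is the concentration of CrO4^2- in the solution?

4.09 x 10^-5 M

Tl2CrO4(s) ⇌ 2 Tl^+(aq) + CrO4^2-(aq)
Ksp = [Tl^+]^2[CrO4^2-]
If s mol/L of Tl2CrO4 dissolves, [Tl^+] = 2s and [CrO4^2-] = s.
So Ksp = (2s)^2 × s = 4s^3
s = (2.74 × 10^-13 / 4)^(1/3) = 4.092 × 10^-5 M
[CrO4^2-] = s = 4.09 × 10^-5 M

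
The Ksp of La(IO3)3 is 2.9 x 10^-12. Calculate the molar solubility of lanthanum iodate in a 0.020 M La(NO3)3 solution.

La(IO3)3(s) ⇌ La^3+(aq) + 3 IO3^-(aq)
Ksp = [La^3+][IO3^-]^3
If s mol/L dissolves here, [La^3+] = 0.020 + s ≈ 0.020, [IO3^-] = 3s (Ksp is small, so little additional dissolves).
Ksp ≈ 0.020 × (3s)^3
s = 1.8 × 10^-4 M
Check: s = 1.8 x 10^-4 ≪ 0.020, so the approximation is valid.

s = 1.8 x 10^-4 M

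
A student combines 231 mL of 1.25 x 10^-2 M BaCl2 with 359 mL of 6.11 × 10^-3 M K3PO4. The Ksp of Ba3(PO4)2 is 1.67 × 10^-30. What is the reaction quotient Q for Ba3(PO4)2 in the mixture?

Q = 1.62e-12

Total volume = 231 + 359 = 590 mL.
[Ba^2+] = 1.25 x 10^-2 × (231/590) = 4.894 × 10^-3 M
[PO4^3-] = 6.11 × 10^-3 × (359/590) = 3.718 x 10^-3 M
Ba3(PO4)2(s) <=> 3 Ba^2+ + 2 PO4^3-, so Q = [Ba^2+]^3[PO4^3-]^2
Q = (4.894 × 10^-3)^3(3.718 × 10^-3)^2 = 1.62 × 10^-12
Q > Ksp, so Ba3(PO4)2 will precipitate.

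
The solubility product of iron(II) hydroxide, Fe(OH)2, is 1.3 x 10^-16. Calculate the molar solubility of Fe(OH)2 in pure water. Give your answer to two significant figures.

s = 3.2 × 10^-6 M

Fe(OH)2(s) ⇌ Fe^2+ + 2 OH^-
Ksp = [Fe^2+][OH^-]^2
Let s = molar solubility. Then [Fe^2+] = s and [OH^-] = 2s.
Substituting: Ksp = s(2s)^2 = 4s^3
s = (1.3 x 10^-16 / 4)^(1/3) = 3.2 x 10^-6 M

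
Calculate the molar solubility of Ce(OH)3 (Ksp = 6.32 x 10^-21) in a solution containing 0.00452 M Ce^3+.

Ce(OH)3(s) ⇌ Ce^3+ + 3 OH^-
Ksp = [Ce^3+][OH^-]^3
Let s = moles of Ce(OH)3 that dissolve per litre. [Ce^3+] = 0.00452 + s ≈ 0.00452, [OH^-] = 3s (since the Ce^3+ already present dominates).
Ksp ≈ 0.00452 × (3s)^3
s = 3.73 × 10^-7 M
Check: s = 3.7 × 10^-7 ≪ 0.00452, so the approximation is valid.

s ≈ 3.73 × 10^-7 M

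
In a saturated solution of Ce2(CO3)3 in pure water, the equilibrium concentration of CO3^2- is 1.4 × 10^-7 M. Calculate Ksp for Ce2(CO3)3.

Ce2(CO3)3(s) ⇌ 2 Ce^3+ + 3 CO3^2-
Stoichiometry gives [Ce^3+] = (2/3)[CO3^2-] = 9.33 × 10^-8 M.
Ksp = [Ce^3+]^2[CO3^2-]^3
Ksp = (9.33 × 10^-8)^2 × (1.4 × 10^-7)^3 = 2.4 × 10^-35

Ksp = 2.4 x 10^-35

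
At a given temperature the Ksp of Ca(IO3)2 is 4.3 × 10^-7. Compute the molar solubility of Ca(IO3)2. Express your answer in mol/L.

4.8e-3 M

Ca(IO3)2(s) ⇌ Ca^2+ + 2 IO3^-
Ksp = [Ca^2+][IO3^-]^2
For each mole of Ca(IO3)2 that dissolves: [Ca^2+] = s, [IO3^-] = 2s.
Ksp = s(2s)^2 = 4s^3
s = (4.3 × 10^-7 / 4)^(1/3) = 4.8 x 10^-3 M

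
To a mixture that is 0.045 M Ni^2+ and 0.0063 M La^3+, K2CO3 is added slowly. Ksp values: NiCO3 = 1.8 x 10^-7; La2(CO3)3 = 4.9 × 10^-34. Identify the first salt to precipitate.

La2(CO3)3

Precipitation of each salt starts when its ion product equals its Ksp.
For NiCO3: 1.8 x 10^-7 = 0.045 × [CO3^2-]  ⇒  [CO3^2-] = 4.0 × 10^-6 M.
For La2(CO3)3: 4.9 × 10^-34 = (0.0063)^2 × [CO3^2-]^3  ⇒  [CO3^2-] = 2.3 × 10^-10 M.
The salt with the lower threshold [CO3^2-] precipitates first: La2(CO3)3.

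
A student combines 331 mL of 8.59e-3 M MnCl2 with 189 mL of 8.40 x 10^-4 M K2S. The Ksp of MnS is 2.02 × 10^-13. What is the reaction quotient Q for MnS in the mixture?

1.67 × 10^-6

Total volume = 331 + 189 = 520 mL.
[Mn^2+] = 8.59 × 10^-3 × (331/520) = 5.468 × 10^-3 M
[S^2-] = 8.40 × 10^-4 × (189/520) = 3.053 × 10^-4 M
MnS(s) <=> Mn^2+ + S^2-, so Q = [Mn^2+][S^2-]
Q = (5.468 × 10^-3)(3.053 × 10^-4) = 1.67 x 10^-6
Q > Ksp, so MnS will precipitate.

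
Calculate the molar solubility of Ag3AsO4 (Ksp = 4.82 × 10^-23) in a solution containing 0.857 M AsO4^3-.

s ≈ 1.28 x 10^-8 M

Ag3AsO4(s) <=> 3 Ag^+(aq) + AsO4^3-(aq)
Ksp = [Ag^+]^3[AsO4^3-]
Let s be the molar solubility in this solution. [Ag^+] = 3s, [AsO4^3-] = 0.857 + s ≈ 0.857 (common-ion effect: AsO4^3- is already 0.857 M).
Ksp ≈ (3s)^3 × 0.857
s = 1.28 x 10^-8 M
Check: s = 1.3 × 10^-8 ≪ 0.857, so the approximation is valid.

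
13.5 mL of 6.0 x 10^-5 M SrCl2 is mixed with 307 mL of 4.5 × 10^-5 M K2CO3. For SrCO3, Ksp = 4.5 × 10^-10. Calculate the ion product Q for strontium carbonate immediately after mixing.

Total volume = 13.5 + 307 = 320.5 mL.
[Sr^2+] = 6.0 × 10^-5 × (13.5/320.5) = 2.53 x 10^-6 M
[CO3^2-] = 4.5 × 10^-5 × (307/320.5) = 4.31 x 10^-5 M
SrCO3(s) ⇌ Sr^2+(aq) + CO3^2-(aq), so Q = [Sr^2+][CO3^2-]
Q = (2.53 × 10^-6)(4.31 × 10^-5) = 1.1 × 10^-10
Q < Ksp, so no precipitate of SrCO3 forms.

Q ≈ 1.1 × 10^-10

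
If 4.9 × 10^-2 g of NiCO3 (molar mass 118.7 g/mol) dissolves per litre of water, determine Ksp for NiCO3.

Molar solubility s = (4.9 × 10^-2 g/L) / (118.7 g/mol) = 4.13 x 10^-4 M.
NiCO3(s) <=> Ni^2+(aq) + CO3^2-(aq)
Let s = molar solubility. Then [Ni^2+] = s and [CO3^2-] = s.
Ksp = [Ni^2+][CO3^2-]
Ksp = s^2
With s = 4.13 x 10^-4: Ksp = 1.7 × 10^-7

Ksp = 1.7e-7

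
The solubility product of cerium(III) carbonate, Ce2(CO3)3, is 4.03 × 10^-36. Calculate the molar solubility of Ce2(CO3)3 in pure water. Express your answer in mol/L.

s = 3.27 × 10^-8 M

Ce2(CO3)3(s) <=> 2 Ce^3+ + 3 CO3^2-
Ksp = [Ce^3+]^2[CO3^2-]^3
Let s = molar solubility. Then [Ce^3+] = 2s and [CO3^2-] = 3s.
Ksp = (2s)^2(3s)^3 = 108s^5
s = (4.03 × 10^-36 / 108)^(1/5) = 3.27 × 10^-8 M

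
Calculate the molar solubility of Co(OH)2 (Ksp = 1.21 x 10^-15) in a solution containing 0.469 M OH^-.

Co(OH)2(s) ⇌ Co^2+ + 2 OH^-
Ksp = [Co^2+][OH^-]^2
If s mol/L dissolves here, [Co^2+] = s, [OH^-] = 0.469 + 2s ≈ 0.469 (since the OH^- already present dominates).
Ksp ≈ s × (0.469)^2
s = 5.50 × 10^-15 M
Check: 2s = 1.1 × 10^-14 ≪ 0.469, so the approximation is valid.

s ≈ 5.50e-15 M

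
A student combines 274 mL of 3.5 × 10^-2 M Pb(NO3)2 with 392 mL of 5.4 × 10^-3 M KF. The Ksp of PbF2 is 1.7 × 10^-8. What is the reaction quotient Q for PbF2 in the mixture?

Total volume = 274 + 392 = 666 mL.
[Pb^2+] = 3.5 × 10^-2 × (274/666) = 1.44 × 10^-2 M
[F^-] = 5.4 x 10^-3 × (392/666) = 3.18 x 10^-3 M
PbF2(s) <=> Pb^2+ + 2 F^-, so Q = [Pb^2+][F^-]^2
Q = (1.44 × 10^-2)(3.18 × 10^-3)^2 = 1.5 × 10^-7
Q > Ksp, so PbF2 will precipitate.

Q = 1.5e-7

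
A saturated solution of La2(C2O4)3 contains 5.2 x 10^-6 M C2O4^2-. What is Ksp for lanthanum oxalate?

La2(C2O4)3(s) <=> 2 La^3+(aq) + 3 C2O4^2-(aq)
Stoichiometry gives [La^3+] = (2/3)[C2O4^2-] = 3.47 × 10^-6 M.
Ksp = [La^3+]^2[C2O4^2-]^3
Ksp = (3.47 × 10^-6)^2 × (5.2 × 10^-6)^3 = 1.7 × 10^-27

1.7 × 10^-27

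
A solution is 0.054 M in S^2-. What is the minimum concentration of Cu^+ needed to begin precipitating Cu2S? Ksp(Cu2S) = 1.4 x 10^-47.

Cu2S(s) ⇌ 2 Cu^+ + S^2-
Ksp = [Cu^+]^2[S^2-]
Precipitation begins when Q = Ksp. With [S^2-] = 0.054 M:
1.4 x 10^-47 = (0.054) × [Cu^+]^2
[Cu^+] = (1.4 x 10^-47 / 5.4 x 10^-2)^(1/2) = 1.6 × 10^-23 M

[Cu^+] = 1.6 × 10^-23 M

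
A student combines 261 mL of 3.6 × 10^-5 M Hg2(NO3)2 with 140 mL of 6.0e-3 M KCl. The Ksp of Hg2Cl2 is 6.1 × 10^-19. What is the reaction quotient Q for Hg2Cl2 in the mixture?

Total volume = 261 + 140 = 401 mL.
[Hg2^2+] = 3.6 x 10^-5 × (261/401) = 2.34 × 10^-5 M
[Cl^-] = 6.0 × 10^-3 × (140/401) = 2.09 × 10^-3 M
Hg2Cl2(s) ⇌ Hg2^2+ + 2 Cl^-, so Q = [Hg2^2+][Cl^-]^2
Q = (2.34 × 10^-5)(2.09 × 10^-3)^2 = 1.0 × 10^-10
Q > Ksp, so Hg2Cl2 will precipitate.

Q = 1.0e-10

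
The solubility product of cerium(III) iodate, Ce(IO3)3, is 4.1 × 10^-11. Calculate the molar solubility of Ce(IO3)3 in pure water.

s ≈ 1.1 × 10^-3 M

Ce(IO3)3(s) ⇌ Ce^3+(aq) + 3 IO3^-(aq)
Ksp = [Ce^3+][IO3^-]^3
Let s = molar solubility. Then [Ce^3+] = s and [IO3^-] = 3s.
Substituting: Ksp = s(3s)^3 = 27s^4
s^4 = 4.1 × 10^-11 / 27, so s = 1.1 x 10^-3 M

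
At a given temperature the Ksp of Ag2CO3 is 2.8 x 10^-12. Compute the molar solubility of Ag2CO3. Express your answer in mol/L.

s = 8.9 × 10^-5 M

Ag2CO3(s) ⇌ 2 Ag^+(aq) + CO3^2-(aq)
Ksp = [Ag^+]^2[CO3^2-]
For each mole of Ag2CO3 that dissolves: [Ag^+] = 2s, [CO3^2-] = s.
So Ksp = (2s)^2 × s = 4s^3
s^3 = 2.8 x 10^-12 / 4, so s = 8.9 × 10^-5 M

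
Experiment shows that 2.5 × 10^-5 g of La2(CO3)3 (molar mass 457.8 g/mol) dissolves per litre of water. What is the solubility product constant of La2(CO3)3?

Molar solubility s = (2.5 × 10^-5 g/L) / (457.8 g/mol) = 5.46 × 10^-8 M.
La2(CO3)3(s) <=> 2 La^3+ + 3 CO3^2-
Let s = molar solubility. Then [La^3+] = 2s and [CO3^2-] = 3s.
Ksp = [La^3+]^2[CO3^2-]^3
Substituting: Ksp = (2s)^2(3s)^3 = 108s^5
Ksp = 108 × (5.46 x 10^-8)^5 = 5.2 x 10^-35

5.2e-35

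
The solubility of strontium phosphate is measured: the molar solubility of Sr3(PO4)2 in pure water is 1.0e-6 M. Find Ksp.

Ksp = 1.1 × 10^-28

Sr3(PO4)2(s) ⇌ 3 Sr^2+ + 2 PO4^3-
With molar solubility s: [Sr^2+] = 3s, [PO4^3-] = 2s.
Ksp = [Sr^2+]^3[PO4^3-]^2
Ksp = (3s)^3(2s)^2 = 108s^5
With s = 1.0 × 10^-6: Ksp = 1.1 × 10^-28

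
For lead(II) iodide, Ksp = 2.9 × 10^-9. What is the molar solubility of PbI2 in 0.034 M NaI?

s ≈ 2.5 × 10^-6 M

PbI2(s) ⇌ Pb^2+ + 2 I^-
Ksp = [Pb^2+][I^-]^2
Let s = moles of PbI2 that dissolve per litre. [Pb^2+] = s, [I^-] = 0.034 + 2s ≈ 0.034 (Ksp is small, so little additional dissolves).
Ksp ≈ s × (0.034)^2
s = 2.5 × 10^-6 M
Check: 2s = 5.0 × 10^-6 ≪ 0.034, so the approximation is valid.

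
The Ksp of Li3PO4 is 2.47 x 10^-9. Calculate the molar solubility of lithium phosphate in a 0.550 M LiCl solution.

1.48 × 10^-8 M

Li3PO4(s) <=> 3 Li^+(aq) + PO4^3-(aq)
Ksp = [Li^+]^3[PO4^3-]
If s mol/L dissolves here, [Li^+] = 0.550 + 3s ≈ 0.550, [PO4^3-] = s (Ksp is small, so little additional dissolves).
Ksp ≈ (0.550)^3 × s
s = 1.48 × 10^-8 M
Check: 3s = 4.5 × 10^-8 ≪ 0.550, so the approximation is valid.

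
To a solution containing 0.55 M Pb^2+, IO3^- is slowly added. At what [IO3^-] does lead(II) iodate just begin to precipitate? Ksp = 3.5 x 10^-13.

[IO3^-] = 8.0 × 10^-7 M

Pb(IO3)2(s) ⇌ Pb^2+(aq) + 2 IO3^-(aq)
Ksp = [Pb^2+][IO3^-]^2
Precipitation begins when Q = Ksp. With [Pb^2+] = 0.55 M:
3.5 x 10^-13 = (0.55) × [IO3^-]^2
[IO3^-] = (3.5 x 10^-13 / 5.5 x 10^-1)^(1/2) = 8.0 × 10^-7 M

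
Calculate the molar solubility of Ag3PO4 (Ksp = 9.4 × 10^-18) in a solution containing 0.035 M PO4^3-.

Ag3PO4(s) ⇌ 3 Ag^+ + PO4^3-
Ksp = [Ag^+]^3[PO4^3-]
Let s = moles of Ag3PO4 that dissolve per litre. [Ag^+] = 3s, [PO4^3-] = 0.035 + s ≈ 0.035 (since the PO4^3- already present dominates).
Ksp ≈ (3s)^3 × 0.035
s = 2.2 × 10^-6 M
Check: s = 2.2 x 10^-6 ≪ 0.035, so the approximation is valid.

2.2 × 10^-6 M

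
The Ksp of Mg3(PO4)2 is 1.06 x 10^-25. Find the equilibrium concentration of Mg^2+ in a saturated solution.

[Mg^2+] = 1.19 x 10^-5 M

Mg3(PO4)2(s) ⇌ 3 Mg^2+ + 2 PO4^3-
Ksp = [Mg^2+]^3[PO4^3-]^2
If s mol/L of Mg3(PO4)2 dissolves, [Mg^2+] = 3s and [PO4^3-] = 2s.
Ksp = (3s)^3(2s)^2 = 108s^5
s = (1.06 x 10^-25 / 108)^(1/5) = 3.966 x 10^-6 M
[Mg^2+] = 3s = 1.19 × 10^-5 M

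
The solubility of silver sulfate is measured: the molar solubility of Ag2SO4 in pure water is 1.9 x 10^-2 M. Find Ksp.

Ksp ≈ 2.7 × 10^-5

Ag2SO4(s) <=> 2 Ag^+(aq) + SO4^2-(aq)
With molar solubility s: [Ag^+] = 2s, [SO4^2-] = s.
Ksp = [Ag^+]^2[SO4^2-]
Substituting: Ksp = (2s)^2s = 4s^3
With s = 1.9 × 10^-2: Ksp = 2.7 x 10^-5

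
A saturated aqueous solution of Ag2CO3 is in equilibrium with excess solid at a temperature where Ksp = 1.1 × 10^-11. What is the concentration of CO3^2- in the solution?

Ag2CO3(s) ⇌ 2 Ag^+(aq) + CO3^2-(aq)
Ksp = [Ag^+]^2[CO3^2-]
Let s = molar solubility. Then [Ag^+] = 2s and [CO3^2-] = s.
Ksp = (2s)^2s = 4s^3
s^3 = 1.1 × 10^-11 / 4, so s = 1.40 x 10^-4 M
[CO3^2-] = s = 1.4 × 10^-4 M

1.4 × 10^-4 M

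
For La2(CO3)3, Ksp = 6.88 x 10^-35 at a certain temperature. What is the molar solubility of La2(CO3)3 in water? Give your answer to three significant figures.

s ≈ 5.77e-8 M

La2(CO3)3(s) ⇌ 2 La^3+(aq) + 3 CO3^2-(aq)
Ksp = [La^3+]^2[CO3^2-]^3
Let s = molar solubility. Then [La^3+] = 2s and [CO3^2-] = 3s.
Substituting: Ksp = (2s)^2(3s)^3 = 108s^5
s = (6.88 x 10^-35 / 108)^(1/5) = 5.77 × 10^-8 M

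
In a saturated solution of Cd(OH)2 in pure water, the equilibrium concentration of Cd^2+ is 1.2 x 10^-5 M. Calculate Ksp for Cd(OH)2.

Ksp ≈ 6.9 x 10^-15

Cd(OH)2(s) ⇌ Cd^2+(aq) + 2 OH^-(aq)
Stoichiometry gives [OH^-] = (2/1)[Cd^2+] = 2.40 × 10^-5 M.
Ksp = [Cd^2+][OH^-]^2
Ksp = 1.2 × 10^-5 × (2.40 x 10^-5)^2 = 6.9 × 10^-15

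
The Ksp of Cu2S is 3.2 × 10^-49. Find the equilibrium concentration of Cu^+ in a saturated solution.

Cu2S(s) ⇌ 2 Cu^+ + S^2-
Ksp = [Cu^+]^2[S^2-]
Let s = molar solubility. Then [Cu^+] = 2s and [S^2-] = s.
Ksp = (2s)^2s = 4s^3
s = (3.2 × 10^-49 / 4)^(1/3) = 4.31 x 10^-17 M
[Cu^+] = 2s = 8.6 × 10^-17 M

[Cu^+] = 8.6 × 10^-17 M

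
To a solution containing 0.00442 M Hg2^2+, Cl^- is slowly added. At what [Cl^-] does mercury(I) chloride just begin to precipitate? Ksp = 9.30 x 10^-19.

1.45 × 10^-8 M

Hg2Cl2(s) <=> Hg2^2+(aq) + 2 Cl^-(aq)
Ksp = [Hg2^2+][Cl^-]^2
Precipitation begins when Q = Ksp. With [Hg2^2+] = 0.00442 M:
9.30 x 10^-19 = (0.00442) × [Cl^-]^2
[Cl^-] = (9.30 x 10^-19 / 4.42 x 10^-3)^(1/2) = 1.45 x 10^-8 M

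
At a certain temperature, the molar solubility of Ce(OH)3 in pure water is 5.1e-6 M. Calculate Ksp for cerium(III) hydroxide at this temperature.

Ce(OH)3(s) ⇌ Ce^3+(aq) + 3 OH^-(aq)
Let s = molar solubility. Then [Ce^3+] = s and [OH^-] = 3s.
Ksp = [Ce^3+][OH^-]^3
So Ksp = s × (3s)^3 = 27s^4
Ksp = 27 × (5.1 x 10^-6)^4 = 1.8 × 10^-20

1.8 x 10^-20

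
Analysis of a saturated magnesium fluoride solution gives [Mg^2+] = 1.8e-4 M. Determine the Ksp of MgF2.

Ksp ≈ 2.3 × 10^-11

MgF2(s) ⇌ Mg^2+(aq) + 2 F^-(aq)
Stoichiometry gives [F^-] = (2/1)[Mg^2+] = 3.60 × 10^-4 M.
Ksp = [Mg^2+][F^-]^2
Ksp = 1.8 × 10^-4 × (3.60 × 10^-4)^2 = 2.3 × 10^-11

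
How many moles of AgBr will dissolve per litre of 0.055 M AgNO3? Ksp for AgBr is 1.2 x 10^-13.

AgBr(s) <=> Ag^+ + Br^-
Ksp = [Ag^+][Br^-]
Let s = moles of AgBr that dissolve per litre. [Ag^+] = 0.055 + s ≈ 0.055, [Br^-] = s (Ksp is small, so little additional dissolves).
Ksp ≈ 0.055 × s
s = 2.2 × 10^-12 M
Check: s = 2.2 × 10^-12 ≪ 0.055, so the approximation is valid.

s = 2.2e-12 M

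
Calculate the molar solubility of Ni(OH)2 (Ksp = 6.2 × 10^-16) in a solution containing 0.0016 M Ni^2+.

Ni(OH)2(s) ⇌ Ni^2+ + 2 OH^-
Ksp = [Ni^2+][OH^-]^2
If s mol/L dissolves here, [Ni^2+] = 0.0016 + s ≈ 0.0016, [OH^-] = 2s (since the Ni^2+ already present dominates).
Ksp ≈ 0.0016 × (2s)^2
s = 3.1 × 10^-7 M
Check: s = 3.1 x 10^-7 ≪ 0.0016, so the approximation is valid.

3.1 × 10^-7 M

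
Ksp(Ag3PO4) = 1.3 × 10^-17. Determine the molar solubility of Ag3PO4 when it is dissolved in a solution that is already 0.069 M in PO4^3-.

s ≈ 1.9e-6 M

Ag3PO4(s) ⇌ 3 Ag^+ + PO4^3-
Ksp = [Ag^+]^3[PO4^3-]
Let s be the molar solubility in this solution. [Ag^+] = 3s, [PO4^3-] = 0.069 + s ≈ 0.069 (since the PO4^3- already present dominates).
Ksp ≈ (3s)^3 × 0.069
s = 1.9 × 10^-6 M
Check: s = 1.9 × 10^-6 ≪ 0.069, so the approximation is valid.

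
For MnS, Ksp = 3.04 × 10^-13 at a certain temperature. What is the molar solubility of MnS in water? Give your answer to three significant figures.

5.51e-7 M

MnS(s) ⇌ Mn^2+(aq) + S^2-(aq)
Ksp = [Mn^2+][S^2-]
Let s = molar solubility. Then [Mn^2+] = s and [S^2-] = s.
Ksp = (s)(s) = s^2
s = √(3.04 × 10^-13) = 5.51 x 10^-7 M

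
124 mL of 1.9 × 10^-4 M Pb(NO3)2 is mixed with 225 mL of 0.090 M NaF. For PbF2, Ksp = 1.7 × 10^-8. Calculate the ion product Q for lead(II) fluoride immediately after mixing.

Total volume = 124 + 225 = 349 mL.
[Pb^2+] = 1.9 x 10^-4 × (124/349) = 6.75 × 10^-5 M
[F^-] = 9.0 × 10^-2 × (225/349) = 5.80 × 10^-2 M
PbF2(s) ⇌ Pb^2+(aq) + 2 F^-(aq), so Q = [Pb^2+][F^-]^2
Q = (6.75 × 10^-5)(5.80 × 10^-2)^2 = 2.3 × 10^-7
Q > Ksp, so PbF2 will precipitate.

2.3 × 10^-7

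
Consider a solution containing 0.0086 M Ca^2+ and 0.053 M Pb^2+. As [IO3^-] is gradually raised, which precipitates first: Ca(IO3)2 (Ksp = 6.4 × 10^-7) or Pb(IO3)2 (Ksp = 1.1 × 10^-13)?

Pb(IO3)2

Precipitation of each salt starts when its ion product equals its Ksp.
For Ca(IO3)2: 6.4 × 10^-7 = 0.0086 × [IO3^-]^2  ⇒  [IO3^-] = 8.6 × 10^-3 M.
For Pb(IO3)2: 1.1 × 10^-13 = 0.053 × [IO3^-]^2  ⇒  [IO3^-] = 1.4 × 10^-6 M.
The salt with the lower threshold [IO3^-] precipitates first: Pb(IO3)2.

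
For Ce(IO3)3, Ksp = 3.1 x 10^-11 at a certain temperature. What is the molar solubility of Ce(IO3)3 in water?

s ≈ 1.0e-3 M

Ce(IO3)3(s) ⇌ Ce^3+ + 3 IO3^-
Ksp = [Ce^3+][IO3^-]^3
With molar solubility s: [Ce^3+] = s, [IO3^-] = 3s.
So Ksp = s × (3s)^3 = 27s^4
s^4 = 3.1 x 10^-11 / 27, so s = 1.0 × 10^-3 M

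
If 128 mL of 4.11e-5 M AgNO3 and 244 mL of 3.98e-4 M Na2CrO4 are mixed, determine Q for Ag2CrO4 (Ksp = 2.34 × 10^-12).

Total volume = 128 + 244 = 372 mL.
[Ag^+] = 4.11 × 10^-5 × (128/372) = 1.414 × 10^-5 M
[CrO4^2-] = 3.98 × 10^-4 × (244/372) = 2.611 × 10^-4 M
Ag2CrO4(s) ⇌ 2 Ag^+(aq) + CrO4^2-(aq), so Q = [Ag^+]^2[CrO4^2-]
Q = (1.414 × 10^-5)^2(2.611 × 10^-4) = 5.22 × 10^-14
Q < Ksp, so no precipitate of Ag2CrO4 forms.

5.22e-14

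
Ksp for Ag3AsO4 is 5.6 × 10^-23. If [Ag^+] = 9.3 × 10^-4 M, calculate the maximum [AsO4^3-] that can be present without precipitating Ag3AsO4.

7.0e-14 M

Ag3AsO4(s) ⇌ 3 Ag^+(aq) + AsO4^3-(aq)
Ksp = [Ag^+]^3[AsO4^3-]
Precipitation begins when Q = Ksp. With [Ag^+] = 9.3 × 10^-4 M:
5.6 × 10^-23 = (9.3 × 10^-4)^3 × [AsO4^3-]
[AsO4^3-] = (5.6 × 10^-23 / 8.04 × 10^-10) = 7.0 x 10^-14 M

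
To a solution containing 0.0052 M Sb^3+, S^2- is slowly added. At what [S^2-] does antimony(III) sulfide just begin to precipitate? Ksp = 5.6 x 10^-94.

Sb2S3(s) <=> 2 Sb^3+(aq) + 3 S^2-(aq)
Ksp = [Sb^3+]^2[S^2-]^3
Precipitation begins when Q = Ksp. With [Sb^3+] = 0.0052 M:
5.6 x 10^-94 = (0.0052)^2 × [S^2-]^3
[S^2-] = (5.6 x 10^-94 / 2.70 × 10^-5)^(1/3) = 2.7 x 10^-30 M

[S^2-] ≈ 2.7 x 10^-30 M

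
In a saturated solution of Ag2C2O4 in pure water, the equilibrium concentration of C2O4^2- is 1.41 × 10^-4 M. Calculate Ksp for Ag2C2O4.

1.12 × 10^-11

Ag2C2O4(s) <=> 2 Ag^+ + C2O4^2-
Stoichiometry gives [Ag^+] = (2/1)[C2O4^2-] = 2.820 × 10^-4 M.
Ksp = [Ag^+]^2[C2O4^2-]
Ksp = (2.820 × 10^-4)^2 × 1.41 × 10^-4 = 1.12 x 10^-11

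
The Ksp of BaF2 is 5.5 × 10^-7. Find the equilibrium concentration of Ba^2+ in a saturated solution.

BaF2(s) ⇌ Ba^2+ + 2 F^-
Ksp = [Ba^2+][F^-]^2
For each mole of BaF2 that dissolves: [Ba^2+] = s, [F^-] = 2s.
Substituting: Ksp = s(2s)^2 = 4s^3
Solving, s = (5.5 × 10^-7/4)^(1/3) = 5.16 × 10^-3 M
[Ba^2+] = s = 5.2 x 10^-3 M

[Ba^2+] ≈ 5.2e-3 M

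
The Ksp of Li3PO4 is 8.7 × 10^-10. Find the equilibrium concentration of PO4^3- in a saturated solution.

2.4 × 10^-3 M

Li3PO4(s) ⇌ 3 Li^+(aq) + PO4^3-(aq)
Ksp = [Li^+]^3[PO4^3-]
With molar solubility s: [Li^+] = 3s, [PO4^3-] = s.
So Ksp = (3s)^3 × s = 27s^4
s = (8.7 × 10^-10 / 27)^(1/4) = 2.38 × 10^-3 M
[PO4^3-] = s = 2.4 × 10^-3 M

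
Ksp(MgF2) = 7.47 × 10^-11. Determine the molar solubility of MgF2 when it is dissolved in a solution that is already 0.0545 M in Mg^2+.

s ≈ 1.85 × 10^-5 M

MgF2(s) ⇌ Mg^2+ + 2 F^-
Ksp = [Mg^2+][F^-]^2
Let s be the molar solubility in this solution. [Mg^2+] = 0.0545 + s ≈ 0.0545, [F^-] = 2s (since the Mg^2+ already present dominates).
Ksp ≈ 0.0545 × (2s)^2
s = 1.85 × 10^-5 M
Check: s = 1.9 × 10^-5 ≪ 0.0545, so the approximation is valid.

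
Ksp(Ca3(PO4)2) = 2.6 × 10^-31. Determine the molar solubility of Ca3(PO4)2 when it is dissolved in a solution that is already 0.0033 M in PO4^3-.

9.6e-10 M

Ca3(PO4)2(s) ⇌ 3 Ca^2+(aq) + 2 PO4^3-(aq)
Ksp = [Ca^2+]^3[PO4^3-]^2
Let s be the molar solubility in this solution. [Ca^2+] = 3s, [PO4^3-] = 0.0033 + 2s ≈ 0.0033 (Ksp is small, so little additional dissolves).
Ksp ≈ (3s)^3 × (0.0033)^2
s = 9.6 × 10^-10 M
Check: 2s = 1.9 × 10^-9 ≪ 0.0033, so the approximation is valid.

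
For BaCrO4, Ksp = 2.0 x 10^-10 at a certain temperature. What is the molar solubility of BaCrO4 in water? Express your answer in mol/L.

1.4 x 10^-5 M

BaCrO4(s) ⇌ Ba^2+ + CrO4^2-
Ksp = [Ba^2+][CrO4^2-]
For each mole of BaCrO4 that dissolves: [Ba^2+] = s, [CrO4^2-] = s.
Ksp = s × s = s^2
s = (2.0 x 10^-10)^(1/2) = 1.4 x 10^-5 M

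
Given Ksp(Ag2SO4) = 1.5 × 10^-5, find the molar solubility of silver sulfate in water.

1.6e-2 M

Ag2SO4(s) ⇌ 2 Ag^+(aq) + SO4^2-(aq)
Ksp = [Ag^+]^2[SO4^2-]
For each mole of Ag2SO4 that dissolves: [Ag^+] = 2s, [SO4^2-] = s.
Substituting: Ksp = (2s)^2s = 4s^3
s^3 = 1.5 × 10^-5 / 4, so s = 1.6 × 10^-2 M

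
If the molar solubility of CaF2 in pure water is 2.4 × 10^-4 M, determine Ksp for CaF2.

5.5 × 10^-11

CaF2(s) <=> Ca^2+(aq) + 2 F^-(aq)
With molar solubility s: [Ca^2+] = s, [F^-] = 2s.
Ksp = [Ca^2+][F^-]^2
So Ksp = s × (2s)^2 = 4s^3
Ksp = 4 × (2.4 × 10^-4)^3 = 5.5 × 10^-11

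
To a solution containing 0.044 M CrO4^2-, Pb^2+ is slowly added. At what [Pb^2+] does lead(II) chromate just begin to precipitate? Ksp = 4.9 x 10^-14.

1.1e-12 M

PbCrO4(s) ⇌ Pb^2+(aq) + CrO4^2-(aq)
Ksp = [Pb^2+][CrO4^2-]
Precipitation begins when Q = Ksp. With [CrO4^2-] = 0.044 M:
4.9 x 10^-14 = (0.044) × [Pb^2+]
[Pb^2+] = (4.9 x 10^-14 / 4.4 x 10^-2) = 1.1 × 10^-12 M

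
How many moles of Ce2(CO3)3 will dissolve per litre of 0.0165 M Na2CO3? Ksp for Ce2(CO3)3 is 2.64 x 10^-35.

Ce2(CO3)3(s) <=> 2 Ce^3+(aq) + 3 CO3^2-(aq)
Ksp = [Ce^3+]^2[CO3^2-]^3
Let s be the molar solubility in this solution. [Ce^3+] = 2s, [CO3^2-] = 0.0165 + 3s ≈ 0.0165 (since CO3^2- from Na2CO3 dominates).
Ksp ≈ (2s)^2 × (0.0165)^3
s = 1.21 × 10^-15 M
Check: 3s = 3.6 x 10^-15 ≪ 0.0165, so the approximation is valid.

1.21e-15 M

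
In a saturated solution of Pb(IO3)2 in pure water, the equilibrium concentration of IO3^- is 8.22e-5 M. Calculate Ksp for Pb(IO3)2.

Ksp ≈ 2.78 × 10^-13

Pb(IO3)2(s) ⇌ Pb^2+(aq) + 2 IO3^-(aq)
Stoichiometry gives [Pb^2+] = (1/2)[IO3^-] = 4.110 × 10^-5 M.
Ksp = [Pb^2+][IO3^-]^2
Ksp = 4.110 x 10^-5 × (8.22 x 10^-5)^2 = 2.78 × 10^-13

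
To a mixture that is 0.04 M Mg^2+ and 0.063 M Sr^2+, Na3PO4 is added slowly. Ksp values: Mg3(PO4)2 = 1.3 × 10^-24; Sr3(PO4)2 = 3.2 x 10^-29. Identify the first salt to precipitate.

Sr3(PO4)2

Precipitation of each salt starts when its ion product equals its Ksp.
For Mg3(PO4)2: 1.3 × 10^-24 = (0.04)^3 × [PO4^3-]^2  ⇒  [PO4^3-] = 1.4 × 10^-10 M.
For Sr3(PO4)2: 3.2 x 10^-29 = (0.063)^3 × [PO4^3-]^2  ⇒  [PO4^3-] = 3.6 × 10^-13 M.
The salt with the lower threshold [PO4^3-] precipitates first: Sr3(PO4)2.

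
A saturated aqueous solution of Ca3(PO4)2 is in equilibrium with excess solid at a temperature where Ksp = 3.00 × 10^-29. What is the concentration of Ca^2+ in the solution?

2.32e-6 M

Ca3(PO4)2(s) <=> 3 Ca^2+ + 2 PO4^3-
Ksp = [Ca^2+]^3[PO4^3-]^2
If s mol/L of Ca3(PO4)2 dissolves, [Ca^2+] = 3s and [PO4^3-] = 2s.
Substituting: Ksp = (3s)^3(2s)^2 = 108s^5
Solving, s = (3.00 × 10^-29/108)^(1/5) = 7.740 x 10^-7 M
[Ca^2+] = 3s = 2.32 x 10^-6 M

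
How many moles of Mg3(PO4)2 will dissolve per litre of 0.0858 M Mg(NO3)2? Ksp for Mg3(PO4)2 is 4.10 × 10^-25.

s ≈ 1.27e-11 M

Mg3(PO4)2(s) <=> 3 Mg^2+(aq) + 2 PO4^3-(aq)
Ksp = [Mg^2+]^3[PO4^3-]^2
If s mol/L dissolves here, [Mg^2+] = 0.0858 + 3s ≈ 0.0858, [PO4^3-] = 2s (since Mg^2+ from Mg(NO3)2 dominates).
Ksp ≈ (0.0858)^3 × (2s)^2
s = 1.27 × 10^-11 M
Check: 3s = 3.8 × 10^-11 ≪ 0.0858, so the approximation is valid.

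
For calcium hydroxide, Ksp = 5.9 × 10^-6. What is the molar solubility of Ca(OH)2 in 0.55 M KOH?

2.0 x 10^-5 M

Ca(OH)2(s) ⇌ Ca^2+(aq) + 2 OH^-(aq)
Ksp = [Ca^2+][OH^-]^2
Let s = moles of Ca(OH)2 that dissolve per litre. [Ca^2+] = s, [OH^-] = 0.55 + 2s ≈ 0.55 (common-ion effect: OH^- is already 0.55 M).
Ksp ≈ s × (0.55)^2
s = 2.0 × 10^-5 M
Check: 2s = 3.9 × 10^-5 ≪ 0.55, so the approximation is valid.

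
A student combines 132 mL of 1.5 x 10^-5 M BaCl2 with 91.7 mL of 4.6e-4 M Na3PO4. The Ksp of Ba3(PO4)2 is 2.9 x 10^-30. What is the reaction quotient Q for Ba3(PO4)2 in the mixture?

Q ≈ 2.5 × 10^-23

Total volume = 132 + 91.7 = 223.7 mL.
[Ba^2+] = 1.5 × 10^-5 × (132/223.7) = 8.85 × 10^-6 M
[PO4^3-] = 4.6 × 10^-4 × (91.7/223.7) = 1.89 × 10^-4 M
Ba3(PO4)2(s) <=> 3 Ba^2+ + 2 PO4^3-, so Q = [Ba^2+]^3[PO4^3-]^2
Q = (8.85 × 10^-6)^3(1.89 x 10^-4)^2 = 2.5 x 10^-23
Q > Ksp, so Ba3(PO4)2 will precipitate.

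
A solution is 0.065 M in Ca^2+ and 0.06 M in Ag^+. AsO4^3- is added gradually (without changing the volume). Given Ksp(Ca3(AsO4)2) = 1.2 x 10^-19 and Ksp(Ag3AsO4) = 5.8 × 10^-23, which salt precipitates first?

Ag3AsO4

Each salt begins to precipitate when Q = Ksp, i.e. when [AsO4^3-] reaches its threshold.
For Ca3(AsO4)2: 1.2 x 10^-19 = (0.065)^3 × [AsO4^3-]^2  ⇒  [AsO4^3-] = 2.1 × 10^-8 M.
For Ag3AsO4: 5.8 × 10^-23 = (0.06)^3 × [AsO4^3-]  ⇒  [AsO4^3-] = 2.7 × 10^-19 M.
The salt with the lower threshold [AsO4^3-] precipitates first: Ag3AsO4.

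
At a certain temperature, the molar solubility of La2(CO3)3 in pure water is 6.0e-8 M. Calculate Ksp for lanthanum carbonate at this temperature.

La2(CO3)3(s) ⇌ 2 La^3+ + 3 CO3^2-
With molar solubility s: [La^3+] = 2s, [CO3^2-] = 3s.
Ksp = [La^3+]^2[CO3^2-]^3
Ksp = (2s)^2(3s)^3 = 108s^5
Ksp = 108 × (6.0 x 10^-8)^5 = 8.4 × 10^-35

8.4 × 10^-35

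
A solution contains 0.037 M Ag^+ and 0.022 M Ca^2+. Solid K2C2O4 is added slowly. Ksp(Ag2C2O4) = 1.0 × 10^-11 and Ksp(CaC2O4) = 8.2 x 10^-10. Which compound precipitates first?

Ag2C2O4

Precipitation of each salt starts when its ion product equals its Ksp.
For Ag2C2O4: 1.0 × 10^-11 = (0.037)^2 × [C2O4^2-]  ⇒  [C2O4^2-] = 7.3 × 10^-9 M.
For CaC2O4: 8.2 x 10^-10 = 0.022 × [C2O4^2-]  ⇒  [C2O4^2-] = 3.7 × 10^-8 M.
The salt with the lower threshold [C2O4^2-] precipitates first: Ag2C2O4.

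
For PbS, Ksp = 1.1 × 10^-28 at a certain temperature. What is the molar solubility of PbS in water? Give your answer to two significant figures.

PbS(s) <=> Pb^2+(aq) + S^2-(aq)
Ksp = [Pb^2+][S^2-]
For each mole of PbS that dissolves: [Pb^2+] = s, [S^2-] = s.
Ksp = s^2
s = (1.1 × 10^-28)^(1/2) = 1.0 x 10^-14 M

s ≈ 1.0 x 10^-14 M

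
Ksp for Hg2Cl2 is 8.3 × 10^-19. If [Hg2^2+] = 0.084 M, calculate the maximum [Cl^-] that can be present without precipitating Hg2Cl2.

[Cl^-] ≈ 3.1e-9 M

Hg2Cl2(s) ⇌ Hg2^2+ + 2 Cl^-
Ksp = [Hg2^2+][Cl^-]^2
Precipitation begins when Q = Ksp. With [Hg2^2+] = 0.084 M:
8.3 × 10^-19 = (0.084) × [Cl^-]^2
[Cl^-] = (8.3 × 10^-19 / 8.4 × 10^-2)^(1/2) = 3.1 x 10^-9 M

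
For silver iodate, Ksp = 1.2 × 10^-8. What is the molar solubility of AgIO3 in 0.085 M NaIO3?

s = 1.4 x 10^-7 M

AgIO3(s) <=> Ag^+(aq) + IO3^-(aq)
Ksp = [Ag^+][IO3^-]
Let s = moles of AgIO3 that dissolve per litre. [Ag^+] = s, [IO3^-] = 0.085 + s ≈ 0.085 (Ksp is small, so little additional dissolves).
Ksp ≈ s × 0.085
s = 1.4 x 10^-7 M
Check: s = 1.4 × 10^-7 ≪ 0.085, so the approximation is valid.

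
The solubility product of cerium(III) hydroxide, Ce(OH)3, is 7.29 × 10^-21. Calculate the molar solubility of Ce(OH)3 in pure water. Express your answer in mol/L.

s = 4.05 × 10^-6 M

Ce(OH)3(s) <=> Ce^3+ + 3 OH^-
Ksp = [Ce^3+][OH^-]^3
If s mol/L of Ce(OH)3 dissolves, [Ce^3+] = s and [OH^-] = 3s.
So Ksp = s × (3s)^3 = 27s^4
Solving, s = (7.29 × 10^-21/27)^(1/4) = 4.05 × 10^-6 M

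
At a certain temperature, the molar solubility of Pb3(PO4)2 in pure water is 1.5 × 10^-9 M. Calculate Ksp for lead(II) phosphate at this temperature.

Pb3(PO4)2(s) ⇌ 3 Pb^2+ + 2 PO4^3-
With molar solubility s: [Pb^2+] = 3s, [PO4^3-] = 2s.
Ksp = [Pb^2+]^3[PO4^3-]^2
So Ksp = (3s)^3 × (2s)^2 = 108s^5
Ksp = 108 × (1.5 × 10^-9)^5 = 8.2 × 10^-43

8.2e-43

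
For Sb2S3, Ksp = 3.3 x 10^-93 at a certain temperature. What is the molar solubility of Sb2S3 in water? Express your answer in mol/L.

1.3 × 10^-19 M

Sb2S3(s) <=> 2 Sb^3+(aq) + 3 S^2-(aq)
Ksp = [Sb^3+]^2[S^2-]^3
With molar solubility s: [Sb^3+] = 2s, [S^2-] = 3s.
So Ksp = (2s)^2 × (3s)^3 = 108s^5
Solving, s = (3.3 x 10^-93/108)^(1/5) = 1.3 × 10^-19 M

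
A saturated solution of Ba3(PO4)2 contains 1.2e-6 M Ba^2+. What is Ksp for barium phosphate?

Ba3(PO4)2(s) <=> 3 Ba^2+(aq) + 2 PO4^3-(aq)
Stoichiometry gives [PO4^3-] = (2/3)[Ba^2+] = 8.00 × 10^-7 M.
Ksp = [Ba^2+]^3[PO4^3-]^2
Ksp = (1.2 × 10^-6)^3 × (8.00 x 10^-7)^2 = 1.1 × 10^-30

Ksp = 1.1e-30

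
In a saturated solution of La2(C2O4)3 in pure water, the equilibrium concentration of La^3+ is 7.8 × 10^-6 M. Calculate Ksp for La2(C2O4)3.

Ksp = 9.7 × 10^-26

La2(C2O4)3(s) ⇌ 2 La^3+ + 3 C2O4^2-
Stoichiometry gives [C2O4^2-] = (3/2)[La^3+] = 1.17 × 10^-5 M.
Ksp = [La^3+]^2[C2O4^2-]^3
Ksp = (7.8 × 10^-6)^2 × (1.17 x 10^-5)^3 = 9.7 × 10^-26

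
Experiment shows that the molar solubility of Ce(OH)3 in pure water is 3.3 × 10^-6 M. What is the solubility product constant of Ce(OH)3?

Ce(OH)3(s) ⇌ Ce^3+(aq) + 3 OH^-(aq)
For each mole of Ce(OH)3 that dissolves: [Ce^3+] = s, [OH^-] = 3s.
Ksp = [Ce^3+][OH^-]^3
Substituting: Ksp = s(3s)^3 = 27s^4
Ksp = 27 × (3.3 × 10^-6)^4 = 3.2 x 10^-21

Ksp = 3.2 × 10^-21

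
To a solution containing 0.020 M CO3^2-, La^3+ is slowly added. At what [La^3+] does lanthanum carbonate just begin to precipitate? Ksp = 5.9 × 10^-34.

[La^3+] ≈ 8.6 × 10^-15 M

La2(CO3)3(s) ⇌ 2 La^3+(aq) + 3 CO3^2-(aq)
Ksp = [La^3+]^2[CO3^2-]^3
Precipitation begins when Q = Ksp. With [CO3^2-] = 0.020 M:
5.9 × 10^-34 = (0.020)^3 × [La^3+]^2
[La^3+] = (5.9 × 10^-34 / 8.00 × 10^-6)^(1/2) = 8.6 x 10^-15 M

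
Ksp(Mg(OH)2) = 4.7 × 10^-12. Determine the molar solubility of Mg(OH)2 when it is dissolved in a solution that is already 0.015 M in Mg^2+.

s = 8.9 × 10^-6 M

Mg(OH)2(s) <=> Mg^2+(aq) + 2 OH^-(aq)
Ksp = [Mg^2+][OH^-]^2
Let s = moles of Mg(OH)2 that dissolve per litre. [Mg^2+] = 0.015 + s ≈ 0.015, [OH^-] = 2s (since the Mg^2+ already present dominates).
Ksp ≈ 0.015 × (2s)^2
s = 8.9 × 10^-6 M
Check: s = 8.9 × 10^-6 ≪ 0.015, so the approximation is valid.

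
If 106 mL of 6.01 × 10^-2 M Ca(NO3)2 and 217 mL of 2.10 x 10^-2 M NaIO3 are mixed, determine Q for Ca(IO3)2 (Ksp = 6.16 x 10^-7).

Q = 3.93 × 10^-6

Total volume = 106 + 217 = 323 mL.
[Ca^2+] = 6.01 x 10^-2 × (106/323) = 1.972 × 10^-2 M
[IO3^-] = 2.10 x 10^-2 × (217/323) = 1.411 x 10^-2 M
Ca(IO3)2(s) <=> Ca^2+(aq) + 2 IO3^-(aq), so Q = [Ca^2+][IO3^-]^2
Q = (1.972 × 10^-2)(1.411 × 10^-2)^2 = 3.93 × 10^-6
Q > Ksp, so Ca(IO3)2 will precipitate.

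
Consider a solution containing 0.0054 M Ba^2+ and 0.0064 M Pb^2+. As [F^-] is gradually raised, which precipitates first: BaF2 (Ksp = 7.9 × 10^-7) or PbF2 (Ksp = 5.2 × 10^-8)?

PbF2

Precipitation of each salt starts when its ion product equals its Ksp.
For BaF2: 7.9 × 10^-7 = 0.0054 × [F^-]^2  ⇒  [F^-] = 1.2 × 10^-2 M.
For PbF2: 5.2 × 10^-8 = 0.0064 × [F^-]^2  ⇒  [F^-] = 2.9 × 10^-3 M.
The salt with the lower threshold [F^-] precipitates first: PbF2.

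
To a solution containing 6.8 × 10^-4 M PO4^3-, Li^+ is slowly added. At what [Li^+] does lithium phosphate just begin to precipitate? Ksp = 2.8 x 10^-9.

0.016 M

Li3PO4(s) ⇌ 3 Li^+(aq) + PO4^3-(aq)
Ksp = [Li^+]^3[PO4^3-]
Precipitation begins when Q = Ksp. With [PO4^3-] = 6.8 × 10^-4 M:
2.8 x 10^-9 = (6.8 × 10^-4) × [Li^+]^3
[Li^+] = (2.8 x 10^-9 / 6.8 x 10^-4)^(1/3) = 1.6 × 10^-2 M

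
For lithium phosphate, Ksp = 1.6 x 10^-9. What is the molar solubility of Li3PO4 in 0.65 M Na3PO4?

Li3PO4(s) ⇌ 3 Li^+(aq) + PO4^3-(aq)
Ksp = [Li^+]^3[PO4^3-]
Let s be the molar solubility in this solution. [Li^+] = 3s, [PO4^3-] = 0.65 + s ≈ 0.65 (common-ion effect: PO4^3- is already 0.65 M).
Ksp ≈ (3s)^3 × 0.65
s = 4.5 x 10^-4 M
Check: s = 4.5 × 10^-4 ≪ 0.65, so the approximation is valid.

s ≈ 4.5e-4 M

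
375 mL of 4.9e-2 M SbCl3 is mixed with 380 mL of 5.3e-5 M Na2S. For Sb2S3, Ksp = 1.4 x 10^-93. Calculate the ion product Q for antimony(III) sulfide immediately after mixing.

Total volume = 375 + 380 = 755 mL.
[Sb^3+] = 4.9 × 10^-2 × (375/755) = 2.43 x 10^-2 M
[S^2-] = 5.3 × 10^-5 × (380/755) = 2.67 × 10^-5 M
Sb2S3(s) ⇌ 2 Sb^3+ + 3 S^2-, so Q = [Sb^3+]^2[S^2-]^3
Q = (2.43 × 10^-2)^2(2.67 × 10^-5)^3 = 1.1 × 10^-17
Q > Ksp, so Sb2S3 will precipitate.

Q = 1.1e-17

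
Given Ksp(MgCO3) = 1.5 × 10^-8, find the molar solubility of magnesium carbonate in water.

MgCO3(s) <=> Mg^2+ + CO3^2-
Ksp = [Mg^2+][CO3^2-]
Let s = molar solubility. Then [Mg^2+] = s and [CO3^2-] = s.
Ksp = s^2
s = (1.5 × 10^-8)^(1/2) = 1.2 × 10^-4 M

1.2e-4 M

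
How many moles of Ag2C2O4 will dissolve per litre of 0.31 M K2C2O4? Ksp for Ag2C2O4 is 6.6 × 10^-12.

s = 2.3 × 10^-6 M

Ag2C2O4(s) <=> 2 Ag^+(aq) + C2O4^2-(aq)
Ksp = [Ag^+]^2[C2O4^2-]
Let s = moles of Ag2C2O4 that dissolve per litre. [Ag^+] = 2s, [C2O4^2-] = 0.31 + s ≈ 0.31 (since C2O4^2- from K2C2O4 dominates).
Ksp ≈ (2s)^2 × 0.31
s = 2.3 x 10^-6 M
Check: s = 2.3 × 10^-6 ≪ 0.31, so the approximation is valid.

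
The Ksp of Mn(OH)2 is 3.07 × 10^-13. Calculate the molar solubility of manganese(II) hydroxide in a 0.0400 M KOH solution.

Mn(OH)2(s) <=> Mn^2+(aq) + 2 OH^-(aq)
Ksp = [Mn^2+][OH^-]^2
Let s = moles of Mn(OH)2 that dissolve per litre. [Mn^2+] = s, [OH^-] = 0.0400 + 2s ≈ 0.0400 (since OH^- from KOH dominates).
Ksp ≈ s × (0.0400)^2
s = 1.92 x 10^-10 M
Check: 2s = 3.8 × 10^-10 ≪ 0.0400, so the approximation is valid.

1.92 x 10^-10 M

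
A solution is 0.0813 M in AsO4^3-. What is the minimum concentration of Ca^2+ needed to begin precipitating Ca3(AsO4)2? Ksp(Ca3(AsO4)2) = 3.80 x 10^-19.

[Ca^2+] ≈ 3.86 × 10^-6 M

Ca3(AsO4)2(s) ⇌ 3 Ca^2+(aq) + 2 AsO4^3-(aq)
Ksp = [Ca^2+]^3[AsO4^3-]^2
Precipitation begins when Q = Ksp. With [AsO4^3-] = 0.0813 M:
3.80 x 10^-19 = (0.0813)^2 × [Ca^2+]^3
[Ca^2+] = (3.80 x 10^-19 / 6.610 × 10^-3)^(1/3) = 3.86 × 10^-6 M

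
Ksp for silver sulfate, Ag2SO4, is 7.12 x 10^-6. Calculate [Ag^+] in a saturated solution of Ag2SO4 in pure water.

Ag2SO4(s) ⇌ 2 Ag^+(aq) + SO4^2-(aq)
Ksp = [Ag^+]^2[SO4^2-]
Let s = molar solubility. Then [Ag^+] = 2s and [SO4^2-] = s.
Ksp = (2s)^2s = 4s^3
Solving, s = (7.12 x 10^-6/4)^(1/3) = 1.212 x 10^-2 M
[Ag^+] = 2s = 2.42 x 10^-2 M

2.42e-2 M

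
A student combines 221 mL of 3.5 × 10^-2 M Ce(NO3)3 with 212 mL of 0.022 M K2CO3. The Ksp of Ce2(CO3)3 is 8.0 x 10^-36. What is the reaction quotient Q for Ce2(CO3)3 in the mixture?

Q ≈ 4.0 x 10^-10

Total volume = 221 + 212 = 433 mL.
[Ce^3+] = 3.5 × 10^-2 × (221/433) = 1.79 × 10^-2 M
[CO3^2-] = 2.2 × 10^-2 × (212/433) = 1.08 × 10^-2 M
Ce2(CO3)3(s) <=> 2 Ce^3+(aq) + 3 CO3^2-(aq), so Q = [Ce^3+]^2[CO3^2-]^3
Q = (1.79 x 10^-2)^2(1.08 x 10^-2)^3 = 4.0 × 10^-10
Q > Ksp, so Ce2(CO3)3 will precipitate.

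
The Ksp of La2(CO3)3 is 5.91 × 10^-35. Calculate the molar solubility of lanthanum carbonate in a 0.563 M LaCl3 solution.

s ≈ 1.90e-12 M

La2(CO3)3(s) ⇌ 2 La^3+(aq) + 3 CO3^2-(aq)
Ksp = [La^3+]^2[CO3^2-]^3
If s mol/L dissolves here, [La^3+] = 0.563 + 2s ≈ 0.563, [CO3^2-] = 3s (since La^3+ from LaCl3 dominates).
Ksp ≈ (0.563)^2 × (3s)^3
s = 1.90 × 10^-12 M
Check: 2s = 3.8 × 10^-12 ≪ 0.563, so the approximation is valid.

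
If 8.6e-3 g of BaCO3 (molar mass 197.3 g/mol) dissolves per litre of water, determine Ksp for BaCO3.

Ksp = 1.9e-9

Molar solubility s = (8.6 × 10^-3 g/L) / (197.3 g/mol) = 4.36 × 10^-5 M.
BaCO3(s) <=> Ba^2+ + CO3^2-
With molar solubility s: [Ba^2+] = s, [CO3^2-] = s.
Ksp = [Ba^2+][CO3^2-]
Ksp = s × s = s^2
Ksp = (4.36 × 10^-5)^2 = 1.9 × 10^-9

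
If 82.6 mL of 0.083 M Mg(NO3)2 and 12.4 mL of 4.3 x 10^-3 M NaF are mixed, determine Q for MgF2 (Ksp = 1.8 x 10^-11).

Total volume = 82.6 + 12.4 = 95 mL.
[Mg^2+] = 8.3 × 10^-2 × (82.6/95) = 7.22 × 10^-2 M
[F^-] = 4.3 × 10^-3 × (12.4/95) = 5.61 × 10^-4 M
MgF2(s) ⇌ Mg^2+ + 2 F^-, so Q = [Mg^2+][F^-]^2
Q = (7.22 × 10^-2)(5.61 × 10^-4)^2 = 2.3 x 10^-8
Q > Ksp, so MgF2 will precipitate.

2.3 × 10^-8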